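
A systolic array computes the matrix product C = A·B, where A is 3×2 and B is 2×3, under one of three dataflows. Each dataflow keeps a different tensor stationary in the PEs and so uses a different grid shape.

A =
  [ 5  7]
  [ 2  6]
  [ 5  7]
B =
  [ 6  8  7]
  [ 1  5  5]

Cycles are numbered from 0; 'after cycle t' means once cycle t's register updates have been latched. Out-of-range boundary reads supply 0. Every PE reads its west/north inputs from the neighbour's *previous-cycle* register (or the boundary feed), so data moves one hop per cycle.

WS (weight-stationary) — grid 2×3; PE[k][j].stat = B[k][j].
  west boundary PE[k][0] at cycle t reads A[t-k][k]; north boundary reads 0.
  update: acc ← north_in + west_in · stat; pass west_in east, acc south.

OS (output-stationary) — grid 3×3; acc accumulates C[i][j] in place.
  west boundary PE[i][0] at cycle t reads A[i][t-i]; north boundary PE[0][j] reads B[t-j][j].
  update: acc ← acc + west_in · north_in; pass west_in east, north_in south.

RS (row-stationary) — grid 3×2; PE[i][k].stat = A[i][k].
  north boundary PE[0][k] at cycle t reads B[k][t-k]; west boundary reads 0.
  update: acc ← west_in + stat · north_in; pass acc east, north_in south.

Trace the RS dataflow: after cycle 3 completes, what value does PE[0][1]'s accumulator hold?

PE[0][1].acc = 70

RS on a 3×2 grid — tracing PE[0][1] and its feeders:
  step 0 · PE0,0: acc=30; fwd→30 fwd↓6
  step 0 · PE0,1: acc=0; fwd→0 fwd↓0
  step 1 · PE0,0: acc=40; fwd→40 fwd↓8
  step 1 · PE0,1: acc=37; fwd→37 fwd↓1
  step 2 · PE0,0: acc=35; fwd→35 fwd↓7
  step 2 · PE0,1: acc=75; fwd→75 fwd↓5
  step 3 · PE0,0: acc=0; fwd→0 fwd↓0
  step 3 · PE0,1: acc=70; fwd→70 fwd↓5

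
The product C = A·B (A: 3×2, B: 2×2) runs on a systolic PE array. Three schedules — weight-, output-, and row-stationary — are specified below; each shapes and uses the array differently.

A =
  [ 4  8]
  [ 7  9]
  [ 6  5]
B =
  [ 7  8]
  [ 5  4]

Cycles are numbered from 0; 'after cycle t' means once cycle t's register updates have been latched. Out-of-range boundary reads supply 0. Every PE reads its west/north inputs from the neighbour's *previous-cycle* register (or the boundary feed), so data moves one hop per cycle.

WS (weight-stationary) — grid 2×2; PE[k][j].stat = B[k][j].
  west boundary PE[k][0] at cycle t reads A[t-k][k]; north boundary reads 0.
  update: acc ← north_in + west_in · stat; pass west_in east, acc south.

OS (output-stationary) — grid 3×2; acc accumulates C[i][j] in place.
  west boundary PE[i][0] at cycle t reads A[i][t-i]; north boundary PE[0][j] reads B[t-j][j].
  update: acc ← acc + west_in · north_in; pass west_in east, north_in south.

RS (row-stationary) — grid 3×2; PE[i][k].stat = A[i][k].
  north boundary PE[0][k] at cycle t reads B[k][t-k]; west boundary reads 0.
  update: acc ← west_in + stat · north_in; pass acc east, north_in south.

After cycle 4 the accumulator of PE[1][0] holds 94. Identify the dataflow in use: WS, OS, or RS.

WS [2×2] PE[1][0] across cycles:
  0: (1,0).acc=0  regs=<0,0>
  1: (1,0).acc=68  regs=<8,68>
  2: (1,0).acc=94  regs=<9,94>
  3: (1,0).acc=67  regs=<5,67>
  4: (1,0).acc=0  regs=<0,0>
OS [3×2] PE[1][0] across cycles:
  0: (1,0).acc=0  regs=<0,0>
  1: (1,0).acc=49  regs=<7,7>
  2: (1,0).acc=94  regs=<9,5>
  3: (1,0).acc=94  regs=<0,0>
  4: (1,0).acc=94  regs=<0,0>
RS [3×2] PE[1][0] across cycles:
  0: (1,0).acc=0  regs=<0,0>
  1: (1,0).acc=49  regs=<49,7>
  2: (1,0).acc=56  regs=<56,8>
  3: (1,0).acc=0  regs=<0,0>
  4: (1,0).acc=0  regs=<0,0>

dataflow = OS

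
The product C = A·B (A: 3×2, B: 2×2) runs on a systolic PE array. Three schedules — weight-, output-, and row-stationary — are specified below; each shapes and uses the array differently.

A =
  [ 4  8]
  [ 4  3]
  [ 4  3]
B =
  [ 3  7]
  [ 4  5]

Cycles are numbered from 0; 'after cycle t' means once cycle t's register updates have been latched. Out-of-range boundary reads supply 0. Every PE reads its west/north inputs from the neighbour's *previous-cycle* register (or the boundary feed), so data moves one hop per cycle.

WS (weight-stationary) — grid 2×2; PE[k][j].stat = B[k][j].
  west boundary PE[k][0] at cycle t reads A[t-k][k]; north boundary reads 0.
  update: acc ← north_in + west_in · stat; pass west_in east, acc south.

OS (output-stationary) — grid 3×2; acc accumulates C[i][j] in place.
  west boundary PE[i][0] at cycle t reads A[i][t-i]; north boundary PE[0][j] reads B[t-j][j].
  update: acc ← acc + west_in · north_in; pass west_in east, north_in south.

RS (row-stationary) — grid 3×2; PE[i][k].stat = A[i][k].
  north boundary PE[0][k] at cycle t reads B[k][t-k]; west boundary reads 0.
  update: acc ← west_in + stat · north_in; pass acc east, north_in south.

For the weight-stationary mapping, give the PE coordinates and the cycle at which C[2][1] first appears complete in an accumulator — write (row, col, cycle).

(row, col, cycle) = (1, 1, 4)

WS — PE[1][1] is where C[2][1] collects:
  c0 r1c1: 0 / 0 / 0
  c1 r1c1: 0 / 0 / 0
  c2 r1c1: 68 / 8 / 68
  c3 r1c1: 43 / 3 / 43
  c4 r1c1: 43 / 3 / 43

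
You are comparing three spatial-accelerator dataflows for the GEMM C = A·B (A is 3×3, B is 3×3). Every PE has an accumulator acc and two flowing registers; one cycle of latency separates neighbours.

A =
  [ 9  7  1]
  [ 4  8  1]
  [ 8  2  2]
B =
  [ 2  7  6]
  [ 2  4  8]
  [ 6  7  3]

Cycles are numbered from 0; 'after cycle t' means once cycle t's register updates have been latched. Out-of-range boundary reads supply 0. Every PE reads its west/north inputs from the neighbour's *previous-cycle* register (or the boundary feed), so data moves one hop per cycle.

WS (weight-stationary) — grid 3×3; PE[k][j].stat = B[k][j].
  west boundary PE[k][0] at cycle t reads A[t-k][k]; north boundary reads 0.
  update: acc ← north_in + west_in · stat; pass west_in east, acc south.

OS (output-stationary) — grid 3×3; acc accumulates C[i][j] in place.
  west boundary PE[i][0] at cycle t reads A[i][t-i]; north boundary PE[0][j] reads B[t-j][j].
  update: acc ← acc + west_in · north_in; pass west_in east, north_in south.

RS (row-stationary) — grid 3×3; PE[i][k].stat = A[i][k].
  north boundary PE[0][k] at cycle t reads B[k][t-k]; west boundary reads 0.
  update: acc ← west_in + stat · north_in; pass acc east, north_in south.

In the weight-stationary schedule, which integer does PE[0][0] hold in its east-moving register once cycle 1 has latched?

WS 3×3: PE[0][0] cycle-by-cycle (with neighbour feeds):
  after 0 — PE[0][0] acc=18, pass-E 9, pass-S 18
  after 1 — PE[0][0] acc=8, pass-E 4, pass-S 8

register = 4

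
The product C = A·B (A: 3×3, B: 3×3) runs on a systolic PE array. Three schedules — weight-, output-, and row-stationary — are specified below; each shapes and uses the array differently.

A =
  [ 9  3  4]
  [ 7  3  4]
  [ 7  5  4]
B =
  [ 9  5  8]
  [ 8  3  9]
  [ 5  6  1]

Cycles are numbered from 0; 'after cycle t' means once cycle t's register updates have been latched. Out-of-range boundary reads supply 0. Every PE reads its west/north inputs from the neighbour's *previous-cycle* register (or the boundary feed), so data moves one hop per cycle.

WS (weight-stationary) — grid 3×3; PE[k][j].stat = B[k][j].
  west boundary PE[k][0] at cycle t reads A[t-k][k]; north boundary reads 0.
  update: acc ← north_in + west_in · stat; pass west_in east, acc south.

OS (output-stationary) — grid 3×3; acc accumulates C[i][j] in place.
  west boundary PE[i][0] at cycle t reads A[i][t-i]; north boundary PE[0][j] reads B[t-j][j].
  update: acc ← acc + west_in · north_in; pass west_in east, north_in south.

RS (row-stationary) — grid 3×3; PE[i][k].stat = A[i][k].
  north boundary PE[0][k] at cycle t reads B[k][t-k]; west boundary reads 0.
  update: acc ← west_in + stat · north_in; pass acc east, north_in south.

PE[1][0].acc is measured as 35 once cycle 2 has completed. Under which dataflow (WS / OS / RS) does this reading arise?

WS [3×3] PE[1][0] across cycles:
  t=0 PE[1][0]: acc=0 h=0 v=0
  t=1 PE[1][0]: acc=105 h=3 v=105
  t=2 PE[1][0]: acc=87 h=3 v=87
OS [3×3] PE[1][0] across cycles:
  t=0 PE[1][0]: acc=0 h=0 v=0
  t=1 PE[1][0]: acc=63 h=7 v=9
  t=2 PE[1][0]: acc=87 h=3 v=8
RS [3×3] PE[1][0] across cycles:
  t=0 PE[1][0]: acc=0 h=0 v=0
  t=1 PE[1][0]: acc=63 h=63 v=9
  t=2 PE[1][0]: acc=35 h=35 v=5

dataflow = RS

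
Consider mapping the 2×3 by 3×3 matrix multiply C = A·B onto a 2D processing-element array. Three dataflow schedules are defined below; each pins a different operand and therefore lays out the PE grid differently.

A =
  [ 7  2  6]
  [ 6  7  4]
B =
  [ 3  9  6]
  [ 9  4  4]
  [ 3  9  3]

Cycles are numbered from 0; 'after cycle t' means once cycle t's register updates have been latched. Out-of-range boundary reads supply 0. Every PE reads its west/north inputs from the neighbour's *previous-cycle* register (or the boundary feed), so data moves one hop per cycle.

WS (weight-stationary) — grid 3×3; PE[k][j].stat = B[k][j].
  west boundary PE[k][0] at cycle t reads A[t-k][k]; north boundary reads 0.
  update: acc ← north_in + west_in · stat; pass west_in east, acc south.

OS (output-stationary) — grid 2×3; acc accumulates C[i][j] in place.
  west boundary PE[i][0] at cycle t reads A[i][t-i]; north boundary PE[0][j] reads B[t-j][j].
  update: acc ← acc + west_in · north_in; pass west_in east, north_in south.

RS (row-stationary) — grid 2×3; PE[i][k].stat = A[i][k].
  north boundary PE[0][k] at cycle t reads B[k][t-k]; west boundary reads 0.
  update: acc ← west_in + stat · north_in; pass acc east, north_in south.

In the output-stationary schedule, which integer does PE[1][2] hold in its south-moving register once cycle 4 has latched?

OS (2×3). Following PE[1][2] plus its west/north inputs:
  after 0 — PE[0][2] acc=0, pass-E 0, pass-S 0
  after 0 — PE[1][1] acc=0, pass-E 0, pass-S 0
  after 0 — PE[1][2] acc=0, pass-E 0, pass-S 0
  after 1 — PE[0][2] acc=0, pass-E 0, pass-S 0
  after 1 — PE[1][1] acc=0, pass-E 0, pass-S 0
  after 1 — PE[1][2] acc=0, pass-E 0, pass-S 0
  after 2 — PE[0][2] acc=42, pass-E 7, pass-S 6
  after 2 — PE[1][1] acc=54, pass-E 6, pass-S 9
  after 2 — PE[1][2] acc=0, pass-E 0, pass-S 0
  after 3 — PE[0][2] acc=50, pass-E 2, pass-S 4
  after 3 — PE[1][1] acc=82, pass-E 7, pass-S 4
  after 3 — PE[1][2] acc=36, pass-E 6, pass-S 6
  after 4 — PE[0][2] acc=68, pass-E 6, pass-S 3
  after 4 — PE[1][1] acc=118, pass-E 4, pass-S 9
  after 4 — PE[1][2] acc=64, pass-E 7, pass-S 4

register = 4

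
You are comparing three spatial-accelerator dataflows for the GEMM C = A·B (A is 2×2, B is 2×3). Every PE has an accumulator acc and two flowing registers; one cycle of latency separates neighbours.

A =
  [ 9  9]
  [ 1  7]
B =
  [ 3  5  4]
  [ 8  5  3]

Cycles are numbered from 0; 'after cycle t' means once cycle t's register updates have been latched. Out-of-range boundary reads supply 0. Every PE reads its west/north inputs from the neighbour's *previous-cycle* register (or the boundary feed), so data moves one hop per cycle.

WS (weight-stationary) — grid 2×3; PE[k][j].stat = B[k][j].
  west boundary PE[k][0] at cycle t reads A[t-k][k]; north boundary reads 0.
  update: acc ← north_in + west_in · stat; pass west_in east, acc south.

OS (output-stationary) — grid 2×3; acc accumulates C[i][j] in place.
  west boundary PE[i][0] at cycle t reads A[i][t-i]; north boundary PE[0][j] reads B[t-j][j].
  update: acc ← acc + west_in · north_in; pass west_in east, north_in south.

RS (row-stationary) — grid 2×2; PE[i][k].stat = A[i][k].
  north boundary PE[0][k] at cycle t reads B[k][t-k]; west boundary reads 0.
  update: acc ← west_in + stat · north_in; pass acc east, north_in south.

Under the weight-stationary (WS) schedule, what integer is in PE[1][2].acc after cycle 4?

PE[1][2].acc = 25

WS on a 2×3 grid — tracing PE[1][2] and its feeders:
  cycle 0: PE[0][2] → acc 0, east 0, south 0
  cycle 0: PE[1][1] → acc 0, east 0, south 0
  cycle 0: PE[1][2] → acc 0, east 0, south 0
  cycle 1: PE[0][2] → acc 0, east 0, south 0
  cycle 1: PE[1][1] → acc 0, east 0, south 0
  cycle 1: PE[1][2] → acc 0, east 0, south 0
  cycle 2: PE[0][2] → acc 36, east 9, south 36
  cycle 2: PE[1][1] → acc 90, east 9, south 90
  cycle 2: PE[1][2] → acc 0, east 0, south 0
  cycle 3: PE[0][2] → acc 4, east 1, south 4
  cycle 3: PE[1][1] → acc 40, east 7, south 40
  cycle 3: PE[1][2] → acc 63, east 9, south 63
  cycle 4: PE[0][2] → acc 0, east 0, south 0
  cycle 4: PE[1][1] → acc 0, east 0, south 0
  cycle 4: PE[1][2] → acc 25, east 7, south 25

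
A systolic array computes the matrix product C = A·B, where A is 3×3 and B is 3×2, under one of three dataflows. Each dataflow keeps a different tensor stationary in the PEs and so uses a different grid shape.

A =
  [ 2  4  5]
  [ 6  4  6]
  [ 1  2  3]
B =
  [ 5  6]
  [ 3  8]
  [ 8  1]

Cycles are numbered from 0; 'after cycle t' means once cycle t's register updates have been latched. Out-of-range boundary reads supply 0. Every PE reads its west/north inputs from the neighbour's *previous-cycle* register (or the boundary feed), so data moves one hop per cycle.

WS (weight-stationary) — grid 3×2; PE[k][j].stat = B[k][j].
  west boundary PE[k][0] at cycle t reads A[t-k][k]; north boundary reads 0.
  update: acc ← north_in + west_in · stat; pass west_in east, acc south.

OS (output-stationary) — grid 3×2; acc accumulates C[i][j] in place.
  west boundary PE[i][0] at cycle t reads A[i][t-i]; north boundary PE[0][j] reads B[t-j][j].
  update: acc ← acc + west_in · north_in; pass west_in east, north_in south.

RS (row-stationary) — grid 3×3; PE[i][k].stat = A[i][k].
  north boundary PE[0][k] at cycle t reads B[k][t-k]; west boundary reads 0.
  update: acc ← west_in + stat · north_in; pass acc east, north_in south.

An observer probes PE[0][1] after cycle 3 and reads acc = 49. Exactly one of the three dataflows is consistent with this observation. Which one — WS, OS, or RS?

dataflow = OS

— WS: 3×2; PE[0][1] trace:
  c0 r0c1: 0 / 0 / 0
  c1 r0c1: 12 / 2 / 12
  c2 r0c1: 36 / 6 / 36
  c3 r0c1: 6 / 1 / 6
— OS: 3×2; PE[0][1] trace:
  c0 r0c1: 0 / 0 / 0
  c1 r0c1: 12 / 2 / 6
  c2 r0c1: 44 / 4 / 8
  c3 r0c1: 49 / 5 / 1
— RS: 3×3; PE[0][1] trace:
  c0 r0c1: 0 / 0 / 0
  c1 r0c1: 22 / 22 / 3
  c2 r0c1: 44 / 44 / 8
  c3 r0c1: 0 / 0 / 0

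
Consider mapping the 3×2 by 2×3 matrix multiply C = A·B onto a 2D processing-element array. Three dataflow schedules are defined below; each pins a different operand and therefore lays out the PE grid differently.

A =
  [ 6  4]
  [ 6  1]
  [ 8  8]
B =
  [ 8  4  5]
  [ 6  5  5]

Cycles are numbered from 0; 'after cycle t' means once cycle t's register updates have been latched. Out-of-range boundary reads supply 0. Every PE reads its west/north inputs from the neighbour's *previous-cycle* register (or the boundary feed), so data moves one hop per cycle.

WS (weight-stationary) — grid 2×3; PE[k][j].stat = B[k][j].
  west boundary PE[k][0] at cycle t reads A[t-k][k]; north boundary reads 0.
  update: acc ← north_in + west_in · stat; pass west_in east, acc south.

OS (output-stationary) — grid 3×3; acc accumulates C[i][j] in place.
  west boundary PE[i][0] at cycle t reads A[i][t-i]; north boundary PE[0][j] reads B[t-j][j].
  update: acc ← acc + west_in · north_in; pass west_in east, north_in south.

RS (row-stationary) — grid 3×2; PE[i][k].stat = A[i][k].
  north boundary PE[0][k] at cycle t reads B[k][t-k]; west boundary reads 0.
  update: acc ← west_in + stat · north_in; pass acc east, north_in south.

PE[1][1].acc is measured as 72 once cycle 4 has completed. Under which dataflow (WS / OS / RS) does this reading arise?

dataflow = WS

— WS: 2×3; PE[1][1] trace:
  t=0 PE[1][1]: acc=0 h=0 v=0
  t=1 PE[1][1]: acc=0 h=0 v=0
  t=2 PE[1][1]: acc=44 h=4 v=44
  t=3 PE[1][1]: acc=29 h=1 v=29
  t=4 PE[1][1]: acc=72 h=8 v=72
— OS: 3×3; PE[1][1] trace:
  t=0 PE[1][1]: acc=0 h=0 v=0
  t=1 PE[1][1]: acc=0 h=0 v=0
  t=2 PE[1][1]: acc=24 h=6 v=4
  t=3 PE[1][1]: acc=29 h=1 v=5
  t=4 PE[1][1]: acc=29 h=0 v=0
— RS: 3×2; PE[1][1] trace:
  t=0 PE[1][1]: acc=0 h=0 v=0
  t=1 PE[1][1]: acc=0 h=0 v=0
  t=2 PE[1][1]: acc=54 h=54 v=6
  t=3 PE[1][1]: acc=29 h=29 v=5
  t=4 PE[1][1]: acc=35 h=35 v=5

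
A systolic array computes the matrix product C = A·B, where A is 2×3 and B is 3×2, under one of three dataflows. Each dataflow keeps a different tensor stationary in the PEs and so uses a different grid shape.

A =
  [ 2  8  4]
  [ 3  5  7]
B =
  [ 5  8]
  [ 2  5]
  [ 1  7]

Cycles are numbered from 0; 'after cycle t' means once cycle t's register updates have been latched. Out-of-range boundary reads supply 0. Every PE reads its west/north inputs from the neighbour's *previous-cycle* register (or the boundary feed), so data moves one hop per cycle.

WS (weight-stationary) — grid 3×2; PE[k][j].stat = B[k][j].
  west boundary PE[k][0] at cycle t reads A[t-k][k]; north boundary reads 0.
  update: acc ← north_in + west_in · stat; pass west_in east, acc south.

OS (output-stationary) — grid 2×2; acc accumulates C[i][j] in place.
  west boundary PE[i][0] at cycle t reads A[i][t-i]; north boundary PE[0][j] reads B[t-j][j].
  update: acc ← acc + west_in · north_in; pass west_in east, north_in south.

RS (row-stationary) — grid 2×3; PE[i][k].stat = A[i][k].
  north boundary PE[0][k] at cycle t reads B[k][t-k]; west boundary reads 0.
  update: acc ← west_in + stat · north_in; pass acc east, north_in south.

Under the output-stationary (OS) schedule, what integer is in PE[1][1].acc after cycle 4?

Tracing OS — 2×2 array, target PE[1][1]:
  [0] (0,1) acc=0 (h:0 v:0)
  [0] (1,0) acc=0 (h:0 v:0)
  [0] (1,1) acc=0 (h:0 v:0)
  [1] (0,1) acc=16 (h:2 v:8)
  [1] (1,0) acc=15 (h:3 v:5)
  [1] (1,1) acc=0 (h:0 v:0)
  [2] (0,1) acc=56 (h:8 v:5)
  [2] (1,0) acc=25 (h:5 v:2)
  [2] (1,1) acc=24 (h:3 v:8)
  [3] (0,1) acc=84 (h:4 v:7)
  [3] (1,0) acc=32 (h:7 v:1)
  [3] (1,1) acc=49 (h:5 v:5)
  [4] (0,1) acc=84 (h:0 v:0)
  [4] (1,0) acc=32 (h:0 v:0)
  [4] (1,1) acc=98 (h:7 v:7)

PE[1][1].acc = 98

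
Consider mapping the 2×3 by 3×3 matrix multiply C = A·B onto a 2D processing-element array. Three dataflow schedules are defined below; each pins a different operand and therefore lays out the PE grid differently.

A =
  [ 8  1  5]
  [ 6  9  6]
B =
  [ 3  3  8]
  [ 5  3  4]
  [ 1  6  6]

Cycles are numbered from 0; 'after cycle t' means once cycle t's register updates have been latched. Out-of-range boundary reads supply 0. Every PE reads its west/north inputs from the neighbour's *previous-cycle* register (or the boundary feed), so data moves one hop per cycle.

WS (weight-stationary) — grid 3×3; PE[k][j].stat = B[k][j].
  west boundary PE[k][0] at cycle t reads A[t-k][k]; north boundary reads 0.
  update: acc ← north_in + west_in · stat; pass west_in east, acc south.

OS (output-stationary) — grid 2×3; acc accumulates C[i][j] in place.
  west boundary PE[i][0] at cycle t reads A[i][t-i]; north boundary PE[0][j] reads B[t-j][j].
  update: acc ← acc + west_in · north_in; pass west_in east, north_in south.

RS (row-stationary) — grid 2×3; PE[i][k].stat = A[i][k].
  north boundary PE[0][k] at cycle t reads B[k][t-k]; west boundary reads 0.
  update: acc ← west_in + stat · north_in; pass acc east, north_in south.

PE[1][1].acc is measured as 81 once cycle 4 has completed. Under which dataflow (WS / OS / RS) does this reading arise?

WS [3×3] PE[1][1] across cycles:
  [0] (1,1) acc=0 (h:0 v:0)
  [1] (1,1) acc=0 (h:0 v:0)
  [2] (1,1) acc=27 (h:1 v:27)
  [3] (1,1) acc=45 (h:9 v:45)
  [4] (1,1) acc=0 (h:0 v:0)
OS [2×3] PE[1][1] across cycles:
  [0] (1,1) acc=0 (h:0 v:0)
  [1] (1,1) acc=0 (h:0 v:0)
  [2] (1,1) acc=18 (h:6 v:3)
  [3] (1,1) acc=45 (h:9 v:3)
  [4] (1,1) acc=81 (h:6 v:6)
RS [2×3] PE[1][1] across cycles:
  [0] (1,1) acc=0 (h:0 v:0)
  [1] (1,1) acc=0 (h:0 v:0)
  [2] (1,1) acc=63 (h:63 v:5)
  [3] (1,1) acc=45 (h:45 v:3)
  [4] (1,1) acc=84 (h:84 v:4)

dataflow = OS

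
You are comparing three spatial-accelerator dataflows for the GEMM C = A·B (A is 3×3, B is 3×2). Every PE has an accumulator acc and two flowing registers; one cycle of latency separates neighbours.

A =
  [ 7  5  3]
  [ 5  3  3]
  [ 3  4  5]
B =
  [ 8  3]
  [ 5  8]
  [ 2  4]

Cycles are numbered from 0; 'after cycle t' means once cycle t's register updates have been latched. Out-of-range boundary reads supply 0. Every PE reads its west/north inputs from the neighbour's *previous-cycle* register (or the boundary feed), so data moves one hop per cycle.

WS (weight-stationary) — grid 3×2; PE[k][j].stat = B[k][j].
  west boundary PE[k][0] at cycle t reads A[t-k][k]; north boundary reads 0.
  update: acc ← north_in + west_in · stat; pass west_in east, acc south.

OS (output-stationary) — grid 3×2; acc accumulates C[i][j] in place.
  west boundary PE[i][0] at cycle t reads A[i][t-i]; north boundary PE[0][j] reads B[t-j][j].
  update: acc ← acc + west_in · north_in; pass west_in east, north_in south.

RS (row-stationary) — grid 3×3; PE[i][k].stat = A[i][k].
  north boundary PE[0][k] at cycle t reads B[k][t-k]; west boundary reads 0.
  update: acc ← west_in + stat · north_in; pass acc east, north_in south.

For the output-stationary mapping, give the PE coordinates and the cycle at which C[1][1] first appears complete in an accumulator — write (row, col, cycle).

(row, col, cycle) = (1, 1, 4)

OS: C[1][1] accumulates in PE[1][1]:
  0: (1,1).acc=0  regs=<0,0>
  1: (1,1).acc=0  regs=<0,0>
  2: (1,1).acc=15  regs=<5,3>
  3: (1,1).acc=39  regs=<3,8>
  4: (1,1).acc=51  regs=<3,4>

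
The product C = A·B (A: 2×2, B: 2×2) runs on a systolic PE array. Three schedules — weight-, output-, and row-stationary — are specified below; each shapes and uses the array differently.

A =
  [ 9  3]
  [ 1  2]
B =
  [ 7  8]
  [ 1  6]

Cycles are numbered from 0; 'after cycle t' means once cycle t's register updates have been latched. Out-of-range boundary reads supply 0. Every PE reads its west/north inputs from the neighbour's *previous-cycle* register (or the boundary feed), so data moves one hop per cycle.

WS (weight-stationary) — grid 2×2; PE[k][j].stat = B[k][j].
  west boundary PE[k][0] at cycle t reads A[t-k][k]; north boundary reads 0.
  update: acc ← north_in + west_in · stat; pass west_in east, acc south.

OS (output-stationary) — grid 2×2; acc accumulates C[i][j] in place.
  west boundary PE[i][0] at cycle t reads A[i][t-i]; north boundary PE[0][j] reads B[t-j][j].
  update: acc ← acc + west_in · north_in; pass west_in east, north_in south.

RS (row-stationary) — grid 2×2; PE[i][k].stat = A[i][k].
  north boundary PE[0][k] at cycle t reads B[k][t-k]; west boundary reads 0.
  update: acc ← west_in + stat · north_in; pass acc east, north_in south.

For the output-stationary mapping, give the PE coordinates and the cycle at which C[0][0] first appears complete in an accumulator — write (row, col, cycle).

(row, col, cycle) = (0, 0, 1)

OS — PE[0][0] is where C[0][0] collects:
  after 0 — PE[0][0] acc=63, pass-E 9, pass-S 7
  after 1 — PE[0][0] acc=66, pass-E 3, pass-S 1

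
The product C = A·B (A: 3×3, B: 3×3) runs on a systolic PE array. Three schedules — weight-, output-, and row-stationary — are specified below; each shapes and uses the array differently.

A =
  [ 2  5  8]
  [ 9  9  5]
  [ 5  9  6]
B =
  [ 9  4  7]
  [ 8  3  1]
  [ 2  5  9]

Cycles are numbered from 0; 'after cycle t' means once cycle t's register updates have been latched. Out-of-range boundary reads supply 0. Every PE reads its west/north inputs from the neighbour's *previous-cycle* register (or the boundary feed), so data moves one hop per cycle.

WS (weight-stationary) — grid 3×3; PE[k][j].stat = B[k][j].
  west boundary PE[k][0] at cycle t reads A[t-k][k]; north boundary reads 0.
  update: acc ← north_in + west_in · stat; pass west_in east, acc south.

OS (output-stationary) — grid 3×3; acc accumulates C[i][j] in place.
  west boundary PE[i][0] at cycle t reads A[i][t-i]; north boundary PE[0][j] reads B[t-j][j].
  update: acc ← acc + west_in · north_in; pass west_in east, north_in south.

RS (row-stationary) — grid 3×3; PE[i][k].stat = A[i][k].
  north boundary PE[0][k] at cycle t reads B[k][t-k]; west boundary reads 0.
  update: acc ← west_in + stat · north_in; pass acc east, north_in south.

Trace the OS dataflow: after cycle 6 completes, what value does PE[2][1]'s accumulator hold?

PE[2][1].acc = 77

OS on a 3×3 grid — tracing PE[2][1] and its feeders:
  @0  [1,1]  acc 0  |  →0  ↓0
  @0  [2,0]  acc 0  |  →0  ↓0
  @0  [2,1]  acc 0  |  →0  ↓0
  @1  [1,1]  acc 0  |  →0  ↓0
  @1  [2,0]  acc 0  |  →0  ↓0
  @1  [2,1]  acc 0  |  →0  ↓0
  @2  [1,1]  acc 36  |  →9  ↓4
  @2  [2,0]  acc 45  |  →5  ↓9
  @2  [2,1]  acc 0  |  →0  ↓0
  @3  [1,1]  acc 63  |  →9  ↓3
  @3  [2,0]  acc 117  |  →9  ↓8
  @3  [2,1]  acc 20  |  →5  ↓4
  @4  [1,1]  acc 88  |  →5  ↓5
  @4  [2,0]  acc 129  |  →6  ↓2
  @4  [2,1]  acc 47  |  →9  ↓3
  @5  [1,1]  acc 88  |  →0  ↓0
  @5  [2,0]  acc 129  |  →0  ↓0
  @5  [2,1]  acc 77  |  →6  ↓5
  @6  [1,1]  acc 88  |  →0  ↓0
  @6  [2,0]  acc 129  |  →0  ↓0
  @6  [2,1]  acc 77  |  →0  ↓0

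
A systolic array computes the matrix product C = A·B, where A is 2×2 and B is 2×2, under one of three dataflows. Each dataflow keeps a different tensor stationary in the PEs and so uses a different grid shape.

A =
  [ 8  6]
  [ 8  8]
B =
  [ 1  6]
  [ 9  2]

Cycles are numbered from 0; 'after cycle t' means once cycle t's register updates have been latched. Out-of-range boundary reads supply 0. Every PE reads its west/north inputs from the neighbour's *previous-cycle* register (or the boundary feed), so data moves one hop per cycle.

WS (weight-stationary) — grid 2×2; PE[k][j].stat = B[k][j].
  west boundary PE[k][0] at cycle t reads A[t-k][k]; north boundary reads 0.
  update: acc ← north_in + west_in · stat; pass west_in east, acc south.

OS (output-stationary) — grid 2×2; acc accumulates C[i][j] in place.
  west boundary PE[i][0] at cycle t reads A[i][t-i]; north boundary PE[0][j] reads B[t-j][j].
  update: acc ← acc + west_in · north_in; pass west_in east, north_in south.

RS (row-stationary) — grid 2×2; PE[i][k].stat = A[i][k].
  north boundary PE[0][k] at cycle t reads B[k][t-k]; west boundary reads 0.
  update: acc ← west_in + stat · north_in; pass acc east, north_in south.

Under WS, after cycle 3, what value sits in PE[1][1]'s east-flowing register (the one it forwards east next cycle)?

register = 8

WS (2×2). Following PE[1][1] plus its west/north inputs:
  step 0 · PE0,1: acc=0; fwd→0 fwd↓0
  step 0 · PE1,0: acc=0; fwd→0 fwd↓0
  step 0 · PE1,1: acc=0; fwd→0 fwd↓0
  step 1 · PE0,1: acc=48; fwd→8 fwd↓48
  step 1 · PE1,0: acc=62; fwd→6 fwd↓62
  step 1 · PE1,1: acc=0; fwd→0 fwd↓0
  step 2 · PE0,1: acc=48; fwd→8 fwd↓48
  step 2 · PE1,0: acc=80; fwd→8 fwd↓80
  step 2 · PE1,1: acc=60; fwd→6 fwd↓60
  step 3 · PE0,1: acc=0; fwd→0 fwd↓0
  step 3 · PE1,0: acc=0; fwd→0 fwd↓0
  step 3 · PE1,1: acc=64; fwd→8 fwd↓64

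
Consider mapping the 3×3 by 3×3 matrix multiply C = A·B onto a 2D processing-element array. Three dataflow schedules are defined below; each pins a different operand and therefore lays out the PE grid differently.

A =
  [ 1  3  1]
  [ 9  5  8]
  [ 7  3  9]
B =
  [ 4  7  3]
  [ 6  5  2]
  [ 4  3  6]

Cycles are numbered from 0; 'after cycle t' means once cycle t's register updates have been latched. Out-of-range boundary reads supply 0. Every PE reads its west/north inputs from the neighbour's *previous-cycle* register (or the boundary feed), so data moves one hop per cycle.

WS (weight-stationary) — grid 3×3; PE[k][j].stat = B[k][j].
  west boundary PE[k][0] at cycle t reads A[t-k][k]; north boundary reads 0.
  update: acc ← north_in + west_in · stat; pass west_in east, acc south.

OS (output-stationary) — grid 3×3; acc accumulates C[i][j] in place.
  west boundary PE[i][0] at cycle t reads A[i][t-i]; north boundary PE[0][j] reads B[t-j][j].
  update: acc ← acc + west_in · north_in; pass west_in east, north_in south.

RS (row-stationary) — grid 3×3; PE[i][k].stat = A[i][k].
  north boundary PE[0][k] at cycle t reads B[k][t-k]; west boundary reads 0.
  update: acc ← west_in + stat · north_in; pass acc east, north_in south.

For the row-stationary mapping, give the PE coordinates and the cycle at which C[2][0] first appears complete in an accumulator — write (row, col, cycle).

Under RS, C[2][0] lands at PE[2][2]:
  @0  [2,2]  acc 0  |  →0  ↓0
  @1  [2,2]  acc 0  |  →0  ↓0
  @2  [2,2]  acc 0  |  →0  ↓0
  @3  [2,2]  acc 0  |  →0  ↓0
  @4  [2,2]  acc 82  |  →82  ↓4

(row, col, cycle) = (2, 2, 4)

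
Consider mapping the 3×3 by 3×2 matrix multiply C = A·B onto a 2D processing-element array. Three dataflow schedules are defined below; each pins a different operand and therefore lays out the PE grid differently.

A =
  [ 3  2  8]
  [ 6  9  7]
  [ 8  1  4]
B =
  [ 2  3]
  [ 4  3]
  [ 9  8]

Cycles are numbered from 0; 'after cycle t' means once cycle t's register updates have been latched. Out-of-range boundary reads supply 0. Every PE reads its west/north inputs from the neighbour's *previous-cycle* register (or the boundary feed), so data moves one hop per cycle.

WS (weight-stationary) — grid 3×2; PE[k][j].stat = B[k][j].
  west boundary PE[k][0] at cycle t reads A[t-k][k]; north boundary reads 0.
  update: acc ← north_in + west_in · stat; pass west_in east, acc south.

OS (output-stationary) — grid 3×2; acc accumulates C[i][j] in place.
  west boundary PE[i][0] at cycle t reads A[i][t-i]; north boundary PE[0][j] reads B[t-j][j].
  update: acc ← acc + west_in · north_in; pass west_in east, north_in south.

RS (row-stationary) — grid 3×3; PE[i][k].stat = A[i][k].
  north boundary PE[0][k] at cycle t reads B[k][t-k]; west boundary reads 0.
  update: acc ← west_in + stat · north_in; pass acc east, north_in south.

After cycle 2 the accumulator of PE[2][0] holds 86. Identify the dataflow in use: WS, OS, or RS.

Under WS (3×2), PE[2][0]:
  t=0 PE[2][0]: acc=0 h=0 v=0
  t=1 PE[2][0]: acc=0 h=0 v=0
  t=2 PE[2][0]: acc=86 h=8 v=86
Under OS (3×2), PE[2][0]:
  t=0 PE[2][0]: acc=0 h=0 v=0
  t=1 PE[2][0]: acc=0 h=0 v=0
  t=2 PE[2][0]: acc=16 h=8 v=2
Under RS (3×3), PE[2][0]:
  t=0 PE[2][0]: acc=0 h=0 v=0
  t=1 PE[2][0]: acc=0 h=0 v=0
  t=2 PE[2][0]: acc=16 h=16 v=2

dataflow = WS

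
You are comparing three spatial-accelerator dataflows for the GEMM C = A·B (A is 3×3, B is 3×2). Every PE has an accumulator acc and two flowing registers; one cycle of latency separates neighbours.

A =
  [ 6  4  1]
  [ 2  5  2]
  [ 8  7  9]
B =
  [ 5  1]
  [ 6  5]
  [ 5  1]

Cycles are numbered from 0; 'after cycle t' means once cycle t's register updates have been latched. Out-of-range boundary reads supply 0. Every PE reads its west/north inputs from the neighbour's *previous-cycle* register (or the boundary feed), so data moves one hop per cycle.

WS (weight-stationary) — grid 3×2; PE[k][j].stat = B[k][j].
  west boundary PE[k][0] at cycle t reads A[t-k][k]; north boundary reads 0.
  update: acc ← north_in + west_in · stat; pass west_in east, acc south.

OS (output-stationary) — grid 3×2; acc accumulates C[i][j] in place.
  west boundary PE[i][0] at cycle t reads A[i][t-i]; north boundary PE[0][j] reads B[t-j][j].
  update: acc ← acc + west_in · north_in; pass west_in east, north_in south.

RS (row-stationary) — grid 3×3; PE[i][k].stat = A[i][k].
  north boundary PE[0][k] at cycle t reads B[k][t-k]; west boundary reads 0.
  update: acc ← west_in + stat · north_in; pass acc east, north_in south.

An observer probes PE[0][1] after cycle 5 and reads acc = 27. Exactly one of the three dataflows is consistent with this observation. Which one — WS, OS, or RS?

dataflow = OS

WS [3×2] PE[0][1] across cycles:
  t=0 PE[0][1]: acc=0 h=0 v=0
  t=1 PE[0][1]: acc=6 h=6 v=6
  t=2 PE[0][1]: acc=2 h=2 v=2
  t=3 PE[0][1]: acc=8 h=8 v=8
  t=4 PE[0][1]: acc=0 h=0 v=0
  t=5 PE[0][1]: acc=0 h=0 v=0
OS [3×2] PE[0][1] across cycles:
  t=0 PE[0][1]: acc=0 h=0 v=0
  t=1 PE[0][1]: acc=6 h=6 v=1
  t=2 PE[0][1]: acc=26 h=4 v=5
  t=3 PE[0][1]: acc=27 h=1 v=1
  t=4 PE[0][1]: acc=27 h=0 v=0
  t=5 PE[0][1]: acc=27 h=0 v=0
RS [3×3] PE[0][1] across cycles:
  t=0 PE[0][1]: acc=0 h=0 v=0
  t=1 PE[0][1]: acc=54 h=54 v=6
  t=2 PE[0][1]: acc=26 h=26 v=5
  t=3 PE[0][1]: acc=0 h=0 v=0
  t=4 PE[0][1]: acc=0 h=0 v=0
  t=5 PE[0][1]: acc=0 h=0 v=0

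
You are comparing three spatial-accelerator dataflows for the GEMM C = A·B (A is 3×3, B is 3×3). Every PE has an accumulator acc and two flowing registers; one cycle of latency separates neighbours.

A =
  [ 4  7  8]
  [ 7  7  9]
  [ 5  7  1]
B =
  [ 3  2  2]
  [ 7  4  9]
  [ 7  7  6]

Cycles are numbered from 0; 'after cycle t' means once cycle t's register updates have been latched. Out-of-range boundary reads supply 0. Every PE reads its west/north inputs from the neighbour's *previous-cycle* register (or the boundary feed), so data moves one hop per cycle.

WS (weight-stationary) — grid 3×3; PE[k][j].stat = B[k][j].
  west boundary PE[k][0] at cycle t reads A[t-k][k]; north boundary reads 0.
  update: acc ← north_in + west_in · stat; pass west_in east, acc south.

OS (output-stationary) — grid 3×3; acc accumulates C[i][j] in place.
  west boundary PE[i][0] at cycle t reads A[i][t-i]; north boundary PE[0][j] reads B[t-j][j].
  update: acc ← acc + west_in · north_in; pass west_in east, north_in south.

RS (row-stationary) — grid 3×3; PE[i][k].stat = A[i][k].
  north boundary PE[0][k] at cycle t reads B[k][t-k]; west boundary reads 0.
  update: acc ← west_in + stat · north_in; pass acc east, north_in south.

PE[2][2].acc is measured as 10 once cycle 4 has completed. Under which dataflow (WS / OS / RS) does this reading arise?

dataflow = OS

— WS: 3×3; PE[2][2] trace:
  @0  [2,2]  acc 0  |  →0  ↓0
  @1  [2,2]  acc 0  |  →0  ↓0
  @2  [2,2]  acc 0  |  →0  ↓0
  @3  [2,2]  acc 0  |  →0  ↓0
  @4  [2,2]  acc 119  |  →8  ↓119
— OS: 3×3; PE[2][2] trace:
  @0  [2,2]  acc 0  |  →0  ↓0
  @1  [2,2]  acc 0  |  →0  ↓0
  @2  [2,2]  acc 0  |  →0  ↓0
  @3  [2,2]  acc 0  |  →0  ↓0
  @4  [2,2]  acc 10  |  →5  ↓2
— RS: 3×3; PE[2][2] trace:
  @0  [2,2]  acc 0  |  →0  ↓0
  @1  [2,2]  acc 0  |  →0  ↓0
  @2  [2,2]  acc 0  |  →0  ↓0
  @3  [2,2]  acc 0  |  →0  ↓0
  @4  [2,2]  acc 71  |  →71  ↓7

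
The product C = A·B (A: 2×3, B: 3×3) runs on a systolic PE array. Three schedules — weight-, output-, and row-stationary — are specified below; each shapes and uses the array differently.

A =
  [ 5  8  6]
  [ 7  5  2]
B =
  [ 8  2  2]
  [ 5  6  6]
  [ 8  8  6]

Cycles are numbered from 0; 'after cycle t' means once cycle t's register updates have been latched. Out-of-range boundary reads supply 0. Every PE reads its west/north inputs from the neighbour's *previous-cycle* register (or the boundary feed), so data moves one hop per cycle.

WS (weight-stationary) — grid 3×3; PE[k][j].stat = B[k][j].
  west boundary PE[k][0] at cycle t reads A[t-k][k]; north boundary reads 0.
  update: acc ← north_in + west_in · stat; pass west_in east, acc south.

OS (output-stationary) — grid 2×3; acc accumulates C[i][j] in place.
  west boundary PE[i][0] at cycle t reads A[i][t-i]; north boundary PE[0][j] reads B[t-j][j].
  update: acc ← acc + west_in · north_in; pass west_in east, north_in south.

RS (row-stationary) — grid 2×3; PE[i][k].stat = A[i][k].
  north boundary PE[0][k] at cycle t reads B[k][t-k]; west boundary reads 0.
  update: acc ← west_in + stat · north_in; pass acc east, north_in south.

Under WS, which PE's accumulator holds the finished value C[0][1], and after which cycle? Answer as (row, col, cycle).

(row, col, cycle) = (2, 1, 3)

Under WS, C[0][1] lands at PE[2][1]:
  0: (2,1).acc=0  regs=<0,0>
  1: (2,1).acc=0  regs=<0,0>
  2: (2,1).acc=0  regs=<0,0>
  3: (2,1).acc=106  regs=<6,106>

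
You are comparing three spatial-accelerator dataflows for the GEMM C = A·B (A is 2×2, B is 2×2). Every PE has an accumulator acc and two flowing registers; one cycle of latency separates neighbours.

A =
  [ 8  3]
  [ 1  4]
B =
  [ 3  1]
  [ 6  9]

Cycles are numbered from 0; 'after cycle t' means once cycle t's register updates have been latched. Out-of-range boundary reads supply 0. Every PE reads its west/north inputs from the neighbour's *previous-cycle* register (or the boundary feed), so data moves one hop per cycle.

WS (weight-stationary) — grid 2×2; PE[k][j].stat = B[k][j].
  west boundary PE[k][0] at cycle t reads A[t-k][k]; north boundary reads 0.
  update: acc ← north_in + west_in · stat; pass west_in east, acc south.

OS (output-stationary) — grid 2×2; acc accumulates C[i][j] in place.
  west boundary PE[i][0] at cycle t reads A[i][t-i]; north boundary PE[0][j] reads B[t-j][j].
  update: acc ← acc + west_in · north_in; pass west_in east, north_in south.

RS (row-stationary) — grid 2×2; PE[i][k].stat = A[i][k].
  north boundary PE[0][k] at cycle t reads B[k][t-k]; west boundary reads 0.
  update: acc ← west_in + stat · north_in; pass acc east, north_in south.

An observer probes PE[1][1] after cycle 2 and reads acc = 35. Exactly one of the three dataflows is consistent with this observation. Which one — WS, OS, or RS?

dataflow = WS

Under WS (2×2), PE[1][1]:
  @0  [1,1]  acc 0  |  →0  ↓0
  @1  [1,1]  acc 0  |  →0  ↓0
  @2  [1,1]  acc 35  |  →3  ↓35
Under OS (2×2), PE[1][1]:
  @0  [1,1]  acc 0  |  →0  ↓0
  @1  [1,1]  acc 0  |  →0  ↓0
  @2  [1,1]  acc 1  |  →1  ↓1
Under RS (2×2), PE[1][1]:
  @0  [1,1]  acc 0  |  →0  ↓0
  @1  [1,1]  acc 0  |  →0  ↓0
  @2  [1,1]  acc 27  |  →27  ↓6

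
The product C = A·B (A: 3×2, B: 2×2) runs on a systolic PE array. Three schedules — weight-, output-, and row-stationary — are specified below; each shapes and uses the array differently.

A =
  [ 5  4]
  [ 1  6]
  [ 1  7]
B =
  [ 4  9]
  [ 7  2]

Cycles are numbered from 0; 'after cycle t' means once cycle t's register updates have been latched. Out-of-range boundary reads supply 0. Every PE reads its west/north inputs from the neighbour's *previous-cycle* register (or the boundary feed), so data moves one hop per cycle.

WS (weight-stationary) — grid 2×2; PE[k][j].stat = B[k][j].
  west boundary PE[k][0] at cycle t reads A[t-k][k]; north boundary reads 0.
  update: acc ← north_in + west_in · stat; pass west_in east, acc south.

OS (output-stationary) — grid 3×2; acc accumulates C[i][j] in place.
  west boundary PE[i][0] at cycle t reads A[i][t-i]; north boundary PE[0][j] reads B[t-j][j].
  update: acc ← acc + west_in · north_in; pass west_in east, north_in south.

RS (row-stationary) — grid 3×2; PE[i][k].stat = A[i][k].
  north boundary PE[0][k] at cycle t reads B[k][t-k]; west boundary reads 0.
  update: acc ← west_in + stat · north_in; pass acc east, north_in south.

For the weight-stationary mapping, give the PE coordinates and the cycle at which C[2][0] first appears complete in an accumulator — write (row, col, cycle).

Under WS, C[2][0] lands at PE[1][0]:
  step 0 · PE1,0: acc=0; fwd→0 fwd↓0
  step 1 · PE1,0: acc=48; fwd→4 fwd↓48
  step 2 · PE1,0: acc=46; fwd→6 fwd↓46
  step 3 · PE1,0: acc=53; fwd→7 fwd↓53

(row, col, cycle) = (1, 0, 3)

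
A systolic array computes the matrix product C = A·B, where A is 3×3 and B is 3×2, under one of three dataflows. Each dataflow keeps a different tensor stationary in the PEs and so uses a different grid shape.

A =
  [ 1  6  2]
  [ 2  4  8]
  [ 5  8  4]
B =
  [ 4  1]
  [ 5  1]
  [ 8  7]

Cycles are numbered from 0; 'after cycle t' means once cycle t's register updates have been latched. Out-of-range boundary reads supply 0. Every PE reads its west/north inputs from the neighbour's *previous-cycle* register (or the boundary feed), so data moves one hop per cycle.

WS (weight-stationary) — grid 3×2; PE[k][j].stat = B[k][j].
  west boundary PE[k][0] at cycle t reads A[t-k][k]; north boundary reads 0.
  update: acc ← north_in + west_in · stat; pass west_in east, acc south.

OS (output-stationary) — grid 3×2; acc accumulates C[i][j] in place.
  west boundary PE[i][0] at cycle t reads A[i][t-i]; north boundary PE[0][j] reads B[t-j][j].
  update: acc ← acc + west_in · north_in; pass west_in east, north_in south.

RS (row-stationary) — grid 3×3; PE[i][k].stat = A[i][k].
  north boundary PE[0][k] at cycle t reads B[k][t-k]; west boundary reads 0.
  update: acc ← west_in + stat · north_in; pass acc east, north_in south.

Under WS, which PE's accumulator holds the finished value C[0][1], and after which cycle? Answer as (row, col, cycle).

WS: C[0][1] accumulates in PE[2][1]:
  step 0 · PE2,1: acc=0; fwd→0 fwd↓0
  step 1 · PE2,1: acc=0; fwd→0 fwd↓0
  step 2 · PE2,1: acc=0; fwd→0 fwd↓0
  step 3 · PE2,1: acc=21; fwd→2 fwd↓21

(row, col, cycle) = (2, 1, 3)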